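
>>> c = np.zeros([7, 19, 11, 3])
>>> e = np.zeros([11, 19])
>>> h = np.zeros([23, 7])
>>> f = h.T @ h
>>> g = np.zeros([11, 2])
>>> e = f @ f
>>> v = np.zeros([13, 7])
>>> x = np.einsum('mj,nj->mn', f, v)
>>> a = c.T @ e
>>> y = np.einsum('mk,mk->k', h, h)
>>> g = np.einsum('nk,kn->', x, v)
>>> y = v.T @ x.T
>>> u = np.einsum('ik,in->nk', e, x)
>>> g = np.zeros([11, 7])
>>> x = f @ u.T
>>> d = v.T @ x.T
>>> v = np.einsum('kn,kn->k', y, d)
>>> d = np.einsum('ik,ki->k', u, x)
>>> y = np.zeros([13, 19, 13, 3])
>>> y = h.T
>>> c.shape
(7, 19, 11, 3)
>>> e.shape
(7, 7)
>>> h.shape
(23, 7)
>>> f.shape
(7, 7)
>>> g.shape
(11, 7)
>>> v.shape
(7,)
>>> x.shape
(7, 13)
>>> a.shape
(3, 11, 19, 7)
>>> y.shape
(7, 23)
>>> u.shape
(13, 7)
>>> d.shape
(7,)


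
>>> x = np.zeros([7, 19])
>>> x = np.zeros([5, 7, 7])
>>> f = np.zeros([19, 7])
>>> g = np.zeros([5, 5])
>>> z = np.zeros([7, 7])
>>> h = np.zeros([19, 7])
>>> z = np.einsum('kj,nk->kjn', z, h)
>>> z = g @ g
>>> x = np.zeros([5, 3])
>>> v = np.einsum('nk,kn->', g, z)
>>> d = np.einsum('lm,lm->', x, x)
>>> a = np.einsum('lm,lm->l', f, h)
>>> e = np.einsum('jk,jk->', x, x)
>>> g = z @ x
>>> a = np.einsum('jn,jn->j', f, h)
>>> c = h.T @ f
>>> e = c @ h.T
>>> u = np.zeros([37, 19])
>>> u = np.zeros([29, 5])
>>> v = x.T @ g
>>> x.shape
(5, 3)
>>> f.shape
(19, 7)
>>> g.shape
(5, 3)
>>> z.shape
(5, 5)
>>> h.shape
(19, 7)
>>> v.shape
(3, 3)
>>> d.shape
()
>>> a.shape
(19,)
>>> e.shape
(7, 19)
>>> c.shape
(7, 7)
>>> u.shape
(29, 5)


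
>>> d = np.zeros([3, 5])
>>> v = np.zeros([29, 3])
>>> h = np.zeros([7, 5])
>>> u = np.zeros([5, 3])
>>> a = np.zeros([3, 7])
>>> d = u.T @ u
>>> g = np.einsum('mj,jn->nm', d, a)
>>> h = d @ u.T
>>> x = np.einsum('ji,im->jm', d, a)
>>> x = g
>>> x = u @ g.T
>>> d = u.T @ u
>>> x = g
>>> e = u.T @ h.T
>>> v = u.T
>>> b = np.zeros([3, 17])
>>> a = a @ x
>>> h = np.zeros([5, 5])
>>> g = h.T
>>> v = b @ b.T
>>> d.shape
(3, 3)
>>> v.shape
(3, 3)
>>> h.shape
(5, 5)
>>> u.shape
(5, 3)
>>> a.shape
(3, 3)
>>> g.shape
(5, 5)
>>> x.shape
(7, 3)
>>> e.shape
(3, 3)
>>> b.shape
(3, 17)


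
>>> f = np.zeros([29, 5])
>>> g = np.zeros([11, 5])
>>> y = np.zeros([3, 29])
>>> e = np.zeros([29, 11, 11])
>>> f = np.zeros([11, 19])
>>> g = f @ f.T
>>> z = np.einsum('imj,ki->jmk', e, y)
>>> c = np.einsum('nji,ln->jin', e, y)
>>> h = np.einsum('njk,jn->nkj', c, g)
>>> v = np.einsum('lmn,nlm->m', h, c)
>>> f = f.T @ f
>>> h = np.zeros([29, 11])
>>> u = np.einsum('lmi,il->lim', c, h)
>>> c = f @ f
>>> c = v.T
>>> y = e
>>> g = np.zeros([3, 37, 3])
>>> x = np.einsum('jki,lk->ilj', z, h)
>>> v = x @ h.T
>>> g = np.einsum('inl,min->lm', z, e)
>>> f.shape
(19, 19)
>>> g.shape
(3, 29)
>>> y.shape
(29, 11, 11)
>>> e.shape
(29, 11, 11)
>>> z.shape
(11, 11, 3)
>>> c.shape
(29,)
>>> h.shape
(29, 11)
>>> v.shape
(3, 29, 29)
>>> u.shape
(11, 29, 11)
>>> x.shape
(3, 29, 11)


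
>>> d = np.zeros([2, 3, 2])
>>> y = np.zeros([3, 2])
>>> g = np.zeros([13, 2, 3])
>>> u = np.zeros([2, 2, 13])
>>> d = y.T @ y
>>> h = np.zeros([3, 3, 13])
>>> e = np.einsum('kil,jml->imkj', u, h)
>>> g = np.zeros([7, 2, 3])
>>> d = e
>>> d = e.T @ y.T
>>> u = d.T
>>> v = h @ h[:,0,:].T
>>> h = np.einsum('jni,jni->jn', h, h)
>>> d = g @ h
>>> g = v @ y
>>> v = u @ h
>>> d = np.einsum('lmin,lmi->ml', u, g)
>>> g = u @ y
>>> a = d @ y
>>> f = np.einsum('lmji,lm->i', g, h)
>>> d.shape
(3, 3)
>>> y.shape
(3, 2)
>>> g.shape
(3, 3, 2, 2)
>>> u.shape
(3, 3, 2, 3)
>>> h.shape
(3, 3)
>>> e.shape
(2, 3, 2, 3)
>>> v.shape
(3, 3, 2, 3)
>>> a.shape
(3, 2)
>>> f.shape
(2,)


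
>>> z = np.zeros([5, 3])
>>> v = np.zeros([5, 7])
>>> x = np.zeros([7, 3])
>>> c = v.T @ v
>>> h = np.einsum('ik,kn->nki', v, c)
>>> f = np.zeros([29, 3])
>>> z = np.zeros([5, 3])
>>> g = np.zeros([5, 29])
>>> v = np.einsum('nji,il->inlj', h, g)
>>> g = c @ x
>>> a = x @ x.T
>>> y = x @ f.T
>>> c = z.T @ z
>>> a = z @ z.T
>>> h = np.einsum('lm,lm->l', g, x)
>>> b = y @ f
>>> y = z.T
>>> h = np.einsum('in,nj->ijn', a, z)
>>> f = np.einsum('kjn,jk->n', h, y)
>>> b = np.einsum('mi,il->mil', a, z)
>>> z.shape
(5, 3)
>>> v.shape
(5, 7, 29, 7)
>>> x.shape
(7, 3)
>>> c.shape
(3, 3)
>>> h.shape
(5, 3, 5)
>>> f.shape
(5,)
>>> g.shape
(7, 3)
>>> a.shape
(5, 5)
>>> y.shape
(3, 5)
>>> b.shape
(5, 5, 3)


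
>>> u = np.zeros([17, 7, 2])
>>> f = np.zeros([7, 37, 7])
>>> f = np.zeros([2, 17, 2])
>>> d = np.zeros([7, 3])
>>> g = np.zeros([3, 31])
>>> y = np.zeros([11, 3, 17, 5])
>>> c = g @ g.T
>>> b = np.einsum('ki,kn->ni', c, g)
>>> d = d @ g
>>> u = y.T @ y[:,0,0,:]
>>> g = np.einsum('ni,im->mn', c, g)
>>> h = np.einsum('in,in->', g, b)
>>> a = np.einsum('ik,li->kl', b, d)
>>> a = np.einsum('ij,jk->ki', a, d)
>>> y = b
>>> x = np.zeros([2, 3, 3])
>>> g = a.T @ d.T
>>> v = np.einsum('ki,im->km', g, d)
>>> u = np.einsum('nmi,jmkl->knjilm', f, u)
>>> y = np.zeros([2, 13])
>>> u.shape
(3, 2, 5, 2, 5, 17)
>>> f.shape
(2, 17, 2)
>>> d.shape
(7, 31)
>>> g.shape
(3, 7)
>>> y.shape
(2, 13)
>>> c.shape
(3, 3)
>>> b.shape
(31, 3)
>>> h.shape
()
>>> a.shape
(31, 3)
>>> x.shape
(2, 3, 3)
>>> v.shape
(3, 31)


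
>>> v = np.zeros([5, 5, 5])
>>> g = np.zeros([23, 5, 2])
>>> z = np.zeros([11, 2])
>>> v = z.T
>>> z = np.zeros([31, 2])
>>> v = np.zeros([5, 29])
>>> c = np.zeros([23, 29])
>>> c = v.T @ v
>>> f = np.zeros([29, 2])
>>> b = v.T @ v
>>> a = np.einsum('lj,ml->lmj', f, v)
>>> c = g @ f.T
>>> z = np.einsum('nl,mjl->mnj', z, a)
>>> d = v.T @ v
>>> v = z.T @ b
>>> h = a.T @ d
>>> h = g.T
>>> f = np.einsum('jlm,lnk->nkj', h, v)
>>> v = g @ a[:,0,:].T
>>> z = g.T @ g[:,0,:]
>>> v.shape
(23, 5, 29)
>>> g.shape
(23, 5, 2)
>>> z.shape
(2, 5, 2)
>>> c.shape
(23, 5, 29)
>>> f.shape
(31, 29, 2)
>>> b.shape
(29, 29)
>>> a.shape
(29, 5, 2)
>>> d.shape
(29, 29)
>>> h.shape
(2, 5, 23)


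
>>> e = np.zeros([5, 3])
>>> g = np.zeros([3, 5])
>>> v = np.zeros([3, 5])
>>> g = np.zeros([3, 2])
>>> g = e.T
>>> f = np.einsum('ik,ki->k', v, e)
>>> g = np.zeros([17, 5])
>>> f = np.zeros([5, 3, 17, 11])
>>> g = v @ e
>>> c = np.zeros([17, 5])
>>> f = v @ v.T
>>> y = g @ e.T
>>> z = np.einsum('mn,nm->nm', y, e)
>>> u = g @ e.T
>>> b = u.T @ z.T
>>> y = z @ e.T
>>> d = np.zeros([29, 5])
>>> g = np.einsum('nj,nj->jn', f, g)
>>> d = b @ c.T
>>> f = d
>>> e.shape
(5, 3)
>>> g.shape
(3, 3)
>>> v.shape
(3, 5)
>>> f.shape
(5, 17)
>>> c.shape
(17, 5)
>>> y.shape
(5, 5)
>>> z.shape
(5, 3)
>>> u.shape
(3, 5)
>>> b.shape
(5, 5)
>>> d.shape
(5, 17)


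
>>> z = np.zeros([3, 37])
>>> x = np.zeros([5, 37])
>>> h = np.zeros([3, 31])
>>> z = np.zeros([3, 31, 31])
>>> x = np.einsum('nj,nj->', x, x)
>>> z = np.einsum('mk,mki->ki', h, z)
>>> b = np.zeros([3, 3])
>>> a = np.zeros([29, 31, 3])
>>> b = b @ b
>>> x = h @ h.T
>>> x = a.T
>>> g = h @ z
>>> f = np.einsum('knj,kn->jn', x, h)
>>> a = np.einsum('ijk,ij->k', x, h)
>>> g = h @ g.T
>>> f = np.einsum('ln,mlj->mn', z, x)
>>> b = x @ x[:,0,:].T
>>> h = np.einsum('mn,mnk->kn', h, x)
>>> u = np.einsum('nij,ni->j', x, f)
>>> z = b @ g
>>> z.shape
(3, 31, 3)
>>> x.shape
(3, 31, 29)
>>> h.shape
(29, 31)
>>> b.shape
(3, 31, 3)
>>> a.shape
(29,)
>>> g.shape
(3, 3)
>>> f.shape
(3, 31)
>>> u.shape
(29,)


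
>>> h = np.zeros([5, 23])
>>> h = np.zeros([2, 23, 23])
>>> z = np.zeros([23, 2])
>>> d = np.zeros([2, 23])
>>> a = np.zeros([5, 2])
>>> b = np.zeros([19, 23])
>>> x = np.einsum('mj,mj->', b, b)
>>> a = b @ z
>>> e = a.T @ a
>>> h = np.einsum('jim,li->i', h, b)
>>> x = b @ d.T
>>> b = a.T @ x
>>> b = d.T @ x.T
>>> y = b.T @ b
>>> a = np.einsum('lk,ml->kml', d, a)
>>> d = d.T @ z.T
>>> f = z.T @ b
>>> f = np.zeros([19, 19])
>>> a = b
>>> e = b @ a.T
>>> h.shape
(23,)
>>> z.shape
(23, 2)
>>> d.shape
(23, 23)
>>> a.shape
(23, 19)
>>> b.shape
(23, 19)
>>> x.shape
(19, 2)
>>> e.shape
(23, 23)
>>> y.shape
(19, 19)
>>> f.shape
(19, 19)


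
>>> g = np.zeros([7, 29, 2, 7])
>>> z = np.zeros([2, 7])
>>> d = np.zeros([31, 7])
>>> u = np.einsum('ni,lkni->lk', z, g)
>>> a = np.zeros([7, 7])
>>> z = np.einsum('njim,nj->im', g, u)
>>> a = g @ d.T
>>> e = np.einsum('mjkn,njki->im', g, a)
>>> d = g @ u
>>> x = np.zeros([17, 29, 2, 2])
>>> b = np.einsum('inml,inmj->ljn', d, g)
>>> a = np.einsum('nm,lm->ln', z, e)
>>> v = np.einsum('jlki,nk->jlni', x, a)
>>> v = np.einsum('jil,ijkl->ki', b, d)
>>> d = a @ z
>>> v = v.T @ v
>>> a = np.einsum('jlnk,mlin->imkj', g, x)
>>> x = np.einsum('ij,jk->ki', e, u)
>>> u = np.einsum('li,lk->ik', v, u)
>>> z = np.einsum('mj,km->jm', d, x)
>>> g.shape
(7, 29, 2, 7)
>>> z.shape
(7, 31)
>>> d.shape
(31, 7)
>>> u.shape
(7, 29)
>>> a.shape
(2, 17, 7, 7)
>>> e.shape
(31, 7)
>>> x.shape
(29, 31)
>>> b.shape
(29, 7, 29)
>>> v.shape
(7, 7)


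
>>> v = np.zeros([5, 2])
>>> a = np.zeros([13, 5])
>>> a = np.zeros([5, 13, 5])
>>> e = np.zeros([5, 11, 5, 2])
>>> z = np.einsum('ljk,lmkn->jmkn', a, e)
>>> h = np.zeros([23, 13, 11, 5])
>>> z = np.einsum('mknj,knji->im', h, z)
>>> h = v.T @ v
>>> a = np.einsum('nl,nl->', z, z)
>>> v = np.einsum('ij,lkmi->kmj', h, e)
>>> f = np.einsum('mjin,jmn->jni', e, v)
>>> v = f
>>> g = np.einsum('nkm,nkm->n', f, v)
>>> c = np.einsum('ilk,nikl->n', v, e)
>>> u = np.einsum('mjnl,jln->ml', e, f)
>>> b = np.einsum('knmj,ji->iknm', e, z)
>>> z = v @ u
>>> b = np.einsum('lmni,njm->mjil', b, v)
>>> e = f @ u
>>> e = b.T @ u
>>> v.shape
(11, 2, 5)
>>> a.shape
()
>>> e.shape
(23, 5, 2, 2)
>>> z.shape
(11, 2, 2)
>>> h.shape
(2, 2)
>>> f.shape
(11, 2, 5)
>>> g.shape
(11,)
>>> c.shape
(5,)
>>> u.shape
(5, 2)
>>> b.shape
(5, 2, 5, 23)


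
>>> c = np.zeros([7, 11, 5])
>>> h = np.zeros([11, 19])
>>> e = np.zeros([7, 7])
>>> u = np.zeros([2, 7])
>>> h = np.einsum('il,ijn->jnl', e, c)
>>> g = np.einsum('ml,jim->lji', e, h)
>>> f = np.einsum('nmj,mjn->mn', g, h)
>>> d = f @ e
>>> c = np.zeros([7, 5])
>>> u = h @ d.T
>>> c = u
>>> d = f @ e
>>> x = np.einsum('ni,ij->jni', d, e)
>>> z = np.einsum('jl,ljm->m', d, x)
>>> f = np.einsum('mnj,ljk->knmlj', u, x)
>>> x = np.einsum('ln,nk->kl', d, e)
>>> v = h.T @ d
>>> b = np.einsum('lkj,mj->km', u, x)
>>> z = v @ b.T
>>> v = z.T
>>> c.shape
(11, 5, 11)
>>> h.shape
(11, 5, 7)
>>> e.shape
(7, 7)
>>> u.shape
(11, 5, 11)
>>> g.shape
(7, 11, 5)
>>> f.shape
(7, 5, 11, 7, 11)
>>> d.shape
(11, 7)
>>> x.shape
(7, 11)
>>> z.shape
(7, 5, 5)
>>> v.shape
(5, 5, 7)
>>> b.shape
(5, 7)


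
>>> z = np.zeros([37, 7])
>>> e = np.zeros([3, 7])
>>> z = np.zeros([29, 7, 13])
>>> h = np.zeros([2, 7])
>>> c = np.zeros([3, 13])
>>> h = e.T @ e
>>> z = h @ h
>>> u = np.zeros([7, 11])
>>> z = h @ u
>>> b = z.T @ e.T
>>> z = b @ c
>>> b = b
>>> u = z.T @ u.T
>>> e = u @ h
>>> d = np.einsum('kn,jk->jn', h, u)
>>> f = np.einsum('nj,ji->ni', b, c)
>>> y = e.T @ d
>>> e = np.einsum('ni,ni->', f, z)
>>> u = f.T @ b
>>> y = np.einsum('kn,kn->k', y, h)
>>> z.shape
(11, 13)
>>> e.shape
()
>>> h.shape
(7, 7)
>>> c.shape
(3, 13)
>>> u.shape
(13, 3)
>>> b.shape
(11, 3)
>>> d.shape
(13, 7)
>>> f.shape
(11, 13)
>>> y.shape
(7,)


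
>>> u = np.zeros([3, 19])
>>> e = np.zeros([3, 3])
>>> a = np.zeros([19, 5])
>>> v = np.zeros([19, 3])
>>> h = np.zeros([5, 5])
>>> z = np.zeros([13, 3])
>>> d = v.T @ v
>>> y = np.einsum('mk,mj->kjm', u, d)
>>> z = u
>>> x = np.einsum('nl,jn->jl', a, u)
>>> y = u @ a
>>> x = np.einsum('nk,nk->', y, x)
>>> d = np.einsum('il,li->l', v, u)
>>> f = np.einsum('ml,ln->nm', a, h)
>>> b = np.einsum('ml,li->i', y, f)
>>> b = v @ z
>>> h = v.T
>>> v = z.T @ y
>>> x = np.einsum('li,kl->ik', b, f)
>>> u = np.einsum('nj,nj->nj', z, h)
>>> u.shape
(3, 19)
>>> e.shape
(3, 3)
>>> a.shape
(19, 5)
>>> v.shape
(19, 5)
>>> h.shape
(3, 19)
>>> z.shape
(3, 19)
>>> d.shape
(3,)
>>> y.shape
(3, 5)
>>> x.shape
(19, 5)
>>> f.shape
(5, 19)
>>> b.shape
(19, 19)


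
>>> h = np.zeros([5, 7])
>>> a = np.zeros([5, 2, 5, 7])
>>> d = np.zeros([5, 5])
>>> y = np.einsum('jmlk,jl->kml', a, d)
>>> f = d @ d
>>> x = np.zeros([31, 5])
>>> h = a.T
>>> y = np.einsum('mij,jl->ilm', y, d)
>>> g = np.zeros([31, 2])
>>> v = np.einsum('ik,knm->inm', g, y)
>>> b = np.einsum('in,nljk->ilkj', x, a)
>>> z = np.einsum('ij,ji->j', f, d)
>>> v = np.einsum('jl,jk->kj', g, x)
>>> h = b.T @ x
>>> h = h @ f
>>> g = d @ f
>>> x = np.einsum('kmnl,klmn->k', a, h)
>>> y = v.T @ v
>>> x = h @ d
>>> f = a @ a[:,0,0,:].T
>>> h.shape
(5, 7, 2, 5)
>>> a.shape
(5, 2, 5, 7)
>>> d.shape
(5, 5)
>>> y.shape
(31, 31)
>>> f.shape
(5, 2, 5, 5)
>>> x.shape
(5, 7, 2, 5)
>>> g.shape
(5, 5)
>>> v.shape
(5, 31)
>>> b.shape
(31, 2, 7, 5)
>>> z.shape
(5,)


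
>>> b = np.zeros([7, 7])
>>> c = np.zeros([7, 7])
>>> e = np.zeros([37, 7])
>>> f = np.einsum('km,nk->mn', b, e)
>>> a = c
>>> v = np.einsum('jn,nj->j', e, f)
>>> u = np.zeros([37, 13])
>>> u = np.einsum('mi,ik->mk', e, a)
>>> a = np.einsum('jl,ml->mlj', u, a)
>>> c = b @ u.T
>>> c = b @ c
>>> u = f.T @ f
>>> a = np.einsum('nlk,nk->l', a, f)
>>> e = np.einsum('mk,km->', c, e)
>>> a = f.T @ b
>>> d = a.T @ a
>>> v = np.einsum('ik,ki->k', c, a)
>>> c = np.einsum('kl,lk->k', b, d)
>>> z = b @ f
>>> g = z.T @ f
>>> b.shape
(7, 7)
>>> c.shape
(7,)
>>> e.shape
()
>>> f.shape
(7, 37)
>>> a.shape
(37, 7)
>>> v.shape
(37,)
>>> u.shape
(37, 37)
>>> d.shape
(7, 7)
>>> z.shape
(7, 37)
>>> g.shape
(37, 37)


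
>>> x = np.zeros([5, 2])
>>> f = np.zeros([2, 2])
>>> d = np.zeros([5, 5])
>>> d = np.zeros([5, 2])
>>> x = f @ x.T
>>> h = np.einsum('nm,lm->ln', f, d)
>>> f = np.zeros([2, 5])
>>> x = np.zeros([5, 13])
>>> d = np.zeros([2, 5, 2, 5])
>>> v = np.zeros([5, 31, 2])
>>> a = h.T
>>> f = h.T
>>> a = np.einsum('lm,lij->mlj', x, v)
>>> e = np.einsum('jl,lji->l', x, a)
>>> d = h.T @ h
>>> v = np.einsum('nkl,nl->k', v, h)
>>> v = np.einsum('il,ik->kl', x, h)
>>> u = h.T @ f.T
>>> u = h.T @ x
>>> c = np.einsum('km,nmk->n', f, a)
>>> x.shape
(5, 13)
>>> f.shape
(2, 5)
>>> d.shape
(2, 2)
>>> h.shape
(5, 2)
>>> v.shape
(2, 13)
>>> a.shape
(13, 5, 2)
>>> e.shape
(13,)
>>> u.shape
(2, 13)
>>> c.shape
(13,)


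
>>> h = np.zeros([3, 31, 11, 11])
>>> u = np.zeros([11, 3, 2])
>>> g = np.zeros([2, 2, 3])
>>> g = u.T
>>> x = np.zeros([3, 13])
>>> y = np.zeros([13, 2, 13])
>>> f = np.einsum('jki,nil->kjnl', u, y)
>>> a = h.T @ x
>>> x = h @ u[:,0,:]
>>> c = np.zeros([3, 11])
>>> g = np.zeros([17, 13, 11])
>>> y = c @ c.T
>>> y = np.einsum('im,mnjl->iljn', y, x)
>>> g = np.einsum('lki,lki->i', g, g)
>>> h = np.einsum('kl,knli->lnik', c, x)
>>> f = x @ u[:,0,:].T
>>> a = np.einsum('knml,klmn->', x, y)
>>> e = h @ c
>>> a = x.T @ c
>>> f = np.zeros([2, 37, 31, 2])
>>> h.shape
(11, 31, 2, 3)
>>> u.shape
(11, 3, 2)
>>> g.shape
(11,)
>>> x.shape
(3, 31, 11, 2)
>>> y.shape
(3, 2, 11, 31)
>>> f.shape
(2, 37, 31, 2)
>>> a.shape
(2, 11, 31, 11)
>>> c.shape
(3, 11)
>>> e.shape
(11, 31, 2, 11)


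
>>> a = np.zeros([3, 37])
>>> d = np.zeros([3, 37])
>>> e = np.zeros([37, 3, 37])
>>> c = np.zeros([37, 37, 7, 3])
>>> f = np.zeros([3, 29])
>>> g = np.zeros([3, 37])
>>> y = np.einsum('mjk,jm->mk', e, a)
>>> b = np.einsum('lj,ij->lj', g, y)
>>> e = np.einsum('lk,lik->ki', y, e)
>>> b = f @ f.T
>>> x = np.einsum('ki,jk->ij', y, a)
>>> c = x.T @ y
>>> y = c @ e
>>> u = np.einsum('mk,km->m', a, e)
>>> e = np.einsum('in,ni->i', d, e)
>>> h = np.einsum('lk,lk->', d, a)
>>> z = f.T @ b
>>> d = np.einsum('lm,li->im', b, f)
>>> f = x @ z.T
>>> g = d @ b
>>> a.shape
(3, 37)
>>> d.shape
(29, 3)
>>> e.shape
(3,)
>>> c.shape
(3, 37)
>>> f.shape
(37, 29)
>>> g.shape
(29, 3)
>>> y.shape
(3, 3)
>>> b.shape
(3, 3)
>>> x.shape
(37, 3)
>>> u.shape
(3,)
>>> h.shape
()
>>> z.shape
(29, 3)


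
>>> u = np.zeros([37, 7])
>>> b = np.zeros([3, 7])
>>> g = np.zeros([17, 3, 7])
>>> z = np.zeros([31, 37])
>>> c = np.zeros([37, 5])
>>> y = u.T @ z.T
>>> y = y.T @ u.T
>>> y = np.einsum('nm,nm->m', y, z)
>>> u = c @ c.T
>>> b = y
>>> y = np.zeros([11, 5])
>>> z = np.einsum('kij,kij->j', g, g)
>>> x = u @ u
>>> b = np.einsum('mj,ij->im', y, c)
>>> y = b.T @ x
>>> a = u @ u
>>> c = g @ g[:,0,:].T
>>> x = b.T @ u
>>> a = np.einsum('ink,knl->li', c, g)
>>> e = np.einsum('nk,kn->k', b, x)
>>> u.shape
(37, 37)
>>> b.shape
(37, 11)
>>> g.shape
(17, 3, 7)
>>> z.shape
(7,)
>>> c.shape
(17, 3, 17)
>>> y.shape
(11, 37)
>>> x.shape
(11, 37)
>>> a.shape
(7, 17)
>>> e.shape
(11,)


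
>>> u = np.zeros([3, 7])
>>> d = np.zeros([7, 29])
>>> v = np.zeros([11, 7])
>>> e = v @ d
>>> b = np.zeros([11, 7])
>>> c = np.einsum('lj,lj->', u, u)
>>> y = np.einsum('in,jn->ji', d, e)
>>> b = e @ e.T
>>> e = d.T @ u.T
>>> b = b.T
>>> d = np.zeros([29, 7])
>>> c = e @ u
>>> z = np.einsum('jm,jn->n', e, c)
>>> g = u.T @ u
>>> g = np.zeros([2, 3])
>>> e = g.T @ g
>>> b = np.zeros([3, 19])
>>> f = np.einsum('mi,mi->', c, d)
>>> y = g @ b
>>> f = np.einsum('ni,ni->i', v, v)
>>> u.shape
(3, 7)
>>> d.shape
(29, 7)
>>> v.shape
(11, 7)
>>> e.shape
(3, 3)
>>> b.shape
(3, 19)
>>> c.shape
(29, 7)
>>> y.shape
(2, 19)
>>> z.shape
(7,)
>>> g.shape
(2, 3)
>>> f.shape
(7,)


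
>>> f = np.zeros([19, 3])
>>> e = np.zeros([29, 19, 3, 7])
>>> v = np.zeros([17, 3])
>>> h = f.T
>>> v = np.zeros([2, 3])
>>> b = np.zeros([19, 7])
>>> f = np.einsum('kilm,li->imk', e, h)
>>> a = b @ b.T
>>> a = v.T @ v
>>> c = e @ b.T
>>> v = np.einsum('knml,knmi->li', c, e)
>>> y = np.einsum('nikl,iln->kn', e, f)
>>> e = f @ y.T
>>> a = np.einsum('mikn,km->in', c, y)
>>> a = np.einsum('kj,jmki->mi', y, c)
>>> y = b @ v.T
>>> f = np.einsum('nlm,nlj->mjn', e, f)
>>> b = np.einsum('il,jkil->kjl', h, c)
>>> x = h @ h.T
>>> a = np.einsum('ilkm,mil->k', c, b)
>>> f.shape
(3, 29, 19)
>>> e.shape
(19, 7, 3)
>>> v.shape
(19, 7)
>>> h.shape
(3, 19)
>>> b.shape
(19, 29, 19)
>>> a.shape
(3,)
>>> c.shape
(29, 19, 3, 19)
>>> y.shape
(19, 19)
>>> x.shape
(3, 3)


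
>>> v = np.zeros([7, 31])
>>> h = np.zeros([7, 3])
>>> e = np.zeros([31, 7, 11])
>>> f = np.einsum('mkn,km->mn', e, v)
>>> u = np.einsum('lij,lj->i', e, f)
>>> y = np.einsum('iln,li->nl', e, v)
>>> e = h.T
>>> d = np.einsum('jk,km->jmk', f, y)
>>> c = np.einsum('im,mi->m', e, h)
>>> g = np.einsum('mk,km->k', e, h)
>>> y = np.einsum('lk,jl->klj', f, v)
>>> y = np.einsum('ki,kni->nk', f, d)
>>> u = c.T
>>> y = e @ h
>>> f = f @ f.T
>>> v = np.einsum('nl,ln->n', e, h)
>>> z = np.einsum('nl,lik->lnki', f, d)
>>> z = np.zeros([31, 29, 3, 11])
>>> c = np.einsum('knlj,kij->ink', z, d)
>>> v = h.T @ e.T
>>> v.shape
(3, 3)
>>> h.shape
(7, 3)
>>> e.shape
(3, 7)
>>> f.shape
(31, 31)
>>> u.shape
(7,)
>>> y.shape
(3, 3)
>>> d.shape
(31, 7, 11)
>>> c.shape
(7, 29, 31)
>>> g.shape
(7,)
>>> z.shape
(31, 29, 3, 11)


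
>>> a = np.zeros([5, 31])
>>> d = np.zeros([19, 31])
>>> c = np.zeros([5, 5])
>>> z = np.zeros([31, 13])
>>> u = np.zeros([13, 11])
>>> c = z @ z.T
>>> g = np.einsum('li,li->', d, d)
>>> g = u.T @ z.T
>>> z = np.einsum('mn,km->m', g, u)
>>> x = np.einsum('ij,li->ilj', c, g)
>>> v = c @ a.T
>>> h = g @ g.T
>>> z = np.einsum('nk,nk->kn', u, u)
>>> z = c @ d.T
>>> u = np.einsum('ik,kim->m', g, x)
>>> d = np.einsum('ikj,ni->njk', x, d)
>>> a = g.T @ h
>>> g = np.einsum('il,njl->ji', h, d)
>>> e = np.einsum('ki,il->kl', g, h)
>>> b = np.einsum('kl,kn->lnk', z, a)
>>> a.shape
(31, 11)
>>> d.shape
(19, 31, 11)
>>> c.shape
(31, 31)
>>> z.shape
(31, 19)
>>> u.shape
(31,)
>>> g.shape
(31, 11)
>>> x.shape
(31, 11, 31)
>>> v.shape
(31, 5)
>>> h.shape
(11, 11)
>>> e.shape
(31, 11)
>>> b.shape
(19, 11, 31)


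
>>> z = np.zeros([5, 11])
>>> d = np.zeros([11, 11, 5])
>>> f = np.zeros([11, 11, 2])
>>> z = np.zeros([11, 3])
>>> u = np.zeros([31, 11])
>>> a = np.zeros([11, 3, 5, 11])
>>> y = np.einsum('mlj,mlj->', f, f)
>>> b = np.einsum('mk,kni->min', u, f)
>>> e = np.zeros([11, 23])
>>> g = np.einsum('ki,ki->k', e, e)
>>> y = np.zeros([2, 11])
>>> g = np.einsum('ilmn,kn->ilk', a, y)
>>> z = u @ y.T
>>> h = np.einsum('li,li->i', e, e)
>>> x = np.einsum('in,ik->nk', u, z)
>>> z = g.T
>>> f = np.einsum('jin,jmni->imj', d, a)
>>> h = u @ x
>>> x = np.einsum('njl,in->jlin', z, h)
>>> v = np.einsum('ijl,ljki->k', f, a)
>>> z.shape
(2, 3, 11)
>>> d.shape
(11, 11, 5)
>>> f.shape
(11, 3, 11)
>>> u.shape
(31, 11)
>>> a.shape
(11, 3, 5, 11)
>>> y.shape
(2, 11)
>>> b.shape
(31, 2, 11)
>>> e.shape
(11, 23)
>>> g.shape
(11, 3, 2)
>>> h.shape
(31, 2)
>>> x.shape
(3, 11, 31, 2)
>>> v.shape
(5,)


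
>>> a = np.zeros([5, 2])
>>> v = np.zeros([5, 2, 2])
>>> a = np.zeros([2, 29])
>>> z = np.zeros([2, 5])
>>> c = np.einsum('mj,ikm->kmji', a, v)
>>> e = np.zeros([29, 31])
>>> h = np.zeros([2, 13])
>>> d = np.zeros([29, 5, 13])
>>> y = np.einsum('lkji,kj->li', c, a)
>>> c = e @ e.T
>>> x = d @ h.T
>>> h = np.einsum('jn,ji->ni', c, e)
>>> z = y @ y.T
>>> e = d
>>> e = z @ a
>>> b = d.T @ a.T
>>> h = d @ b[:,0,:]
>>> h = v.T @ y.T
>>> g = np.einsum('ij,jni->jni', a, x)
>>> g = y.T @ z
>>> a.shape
(2, 29)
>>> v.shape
(5, 2, 2)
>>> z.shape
(2, 2)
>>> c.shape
(29, 29)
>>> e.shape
(2, 29)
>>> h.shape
(2, 2, 2)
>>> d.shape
(29, 5, 13)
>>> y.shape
(2, 5)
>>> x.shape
(29, 5, 2)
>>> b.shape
(13, 5, 2)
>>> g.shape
(5, 2)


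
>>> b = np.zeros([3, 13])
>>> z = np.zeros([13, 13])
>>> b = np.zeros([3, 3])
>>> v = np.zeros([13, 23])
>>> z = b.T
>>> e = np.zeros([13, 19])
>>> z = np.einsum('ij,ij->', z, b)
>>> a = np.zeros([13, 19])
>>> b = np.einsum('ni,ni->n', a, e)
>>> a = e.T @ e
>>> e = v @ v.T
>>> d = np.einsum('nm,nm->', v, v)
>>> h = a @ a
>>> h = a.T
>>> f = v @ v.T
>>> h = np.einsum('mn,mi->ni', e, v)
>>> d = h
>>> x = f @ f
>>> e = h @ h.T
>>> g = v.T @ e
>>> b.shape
(13,)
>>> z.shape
()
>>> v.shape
(13, 23)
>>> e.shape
(13, 13)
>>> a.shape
(19, 19)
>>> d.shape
(13, 23)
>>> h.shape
(13, 23)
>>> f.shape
(13, 13)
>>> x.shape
(13, 13)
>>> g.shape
(23, 13)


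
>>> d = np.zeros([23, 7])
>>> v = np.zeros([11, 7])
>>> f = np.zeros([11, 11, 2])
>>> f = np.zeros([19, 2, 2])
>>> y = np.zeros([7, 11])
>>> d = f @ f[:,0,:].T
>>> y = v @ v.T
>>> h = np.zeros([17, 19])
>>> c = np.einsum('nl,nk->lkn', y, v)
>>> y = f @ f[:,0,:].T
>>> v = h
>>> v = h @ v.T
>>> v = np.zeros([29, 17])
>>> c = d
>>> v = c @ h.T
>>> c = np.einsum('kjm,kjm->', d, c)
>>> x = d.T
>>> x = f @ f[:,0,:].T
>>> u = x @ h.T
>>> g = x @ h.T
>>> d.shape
(19, 2, 19)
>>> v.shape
(19, 2, 17)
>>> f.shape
(19, 2, 2)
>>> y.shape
(19, 2, 19)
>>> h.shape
(17, 19)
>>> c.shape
()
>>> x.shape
(19, 2, 19)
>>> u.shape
(19, 2, 17)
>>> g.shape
(19, 2, 17)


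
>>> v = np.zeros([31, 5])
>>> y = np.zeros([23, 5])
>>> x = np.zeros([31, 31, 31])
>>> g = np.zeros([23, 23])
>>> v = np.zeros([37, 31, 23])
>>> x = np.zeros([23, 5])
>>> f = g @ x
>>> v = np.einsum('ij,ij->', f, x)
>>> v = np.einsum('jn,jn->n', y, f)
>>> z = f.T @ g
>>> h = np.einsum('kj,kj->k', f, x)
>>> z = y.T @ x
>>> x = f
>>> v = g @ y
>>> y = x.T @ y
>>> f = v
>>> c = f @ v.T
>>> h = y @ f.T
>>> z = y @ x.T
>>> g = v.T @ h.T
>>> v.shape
(23, 5)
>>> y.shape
(5, 5)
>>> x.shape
(23, 5)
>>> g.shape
(5, 5)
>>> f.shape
(23, 5)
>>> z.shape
(5, 23)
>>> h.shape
(5, 23)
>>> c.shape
(23, 23)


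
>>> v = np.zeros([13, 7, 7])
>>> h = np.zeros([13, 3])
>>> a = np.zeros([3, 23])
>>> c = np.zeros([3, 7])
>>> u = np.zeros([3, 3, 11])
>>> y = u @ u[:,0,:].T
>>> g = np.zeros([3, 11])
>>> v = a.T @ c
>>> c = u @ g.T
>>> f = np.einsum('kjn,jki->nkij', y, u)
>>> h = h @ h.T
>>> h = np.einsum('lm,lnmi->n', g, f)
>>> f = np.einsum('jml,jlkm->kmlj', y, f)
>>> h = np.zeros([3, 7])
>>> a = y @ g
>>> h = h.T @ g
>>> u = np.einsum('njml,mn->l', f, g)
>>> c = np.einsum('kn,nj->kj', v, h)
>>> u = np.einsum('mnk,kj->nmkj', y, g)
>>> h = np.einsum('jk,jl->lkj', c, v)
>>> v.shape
(23, 7)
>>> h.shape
(7, 11, 23)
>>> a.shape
(3, 3, 11)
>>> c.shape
(23, 11)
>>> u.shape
(3, 3, 3, 11)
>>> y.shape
(3, 3, 3)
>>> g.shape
(3, 11)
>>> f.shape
(11, 3, 3, 3)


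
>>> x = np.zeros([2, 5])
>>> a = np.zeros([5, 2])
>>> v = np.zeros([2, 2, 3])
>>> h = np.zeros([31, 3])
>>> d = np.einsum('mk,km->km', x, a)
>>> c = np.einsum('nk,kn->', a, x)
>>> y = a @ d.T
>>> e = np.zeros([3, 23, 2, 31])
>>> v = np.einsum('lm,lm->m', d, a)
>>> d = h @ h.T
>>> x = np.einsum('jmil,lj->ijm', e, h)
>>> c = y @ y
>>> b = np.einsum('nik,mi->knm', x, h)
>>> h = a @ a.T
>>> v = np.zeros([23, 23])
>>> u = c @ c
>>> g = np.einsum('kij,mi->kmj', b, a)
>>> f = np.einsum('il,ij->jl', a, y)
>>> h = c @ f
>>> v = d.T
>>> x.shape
(2, 3, 23)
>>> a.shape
(5, 2)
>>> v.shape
(31, 31)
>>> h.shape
(5, 2)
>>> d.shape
(31, 31)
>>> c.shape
(5, 5)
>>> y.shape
(5, 5)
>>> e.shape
(3, 23, 2, 31)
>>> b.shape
(23, 2, 31)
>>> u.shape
(5, 5)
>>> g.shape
(23, 5, 31)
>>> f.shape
(5, 2)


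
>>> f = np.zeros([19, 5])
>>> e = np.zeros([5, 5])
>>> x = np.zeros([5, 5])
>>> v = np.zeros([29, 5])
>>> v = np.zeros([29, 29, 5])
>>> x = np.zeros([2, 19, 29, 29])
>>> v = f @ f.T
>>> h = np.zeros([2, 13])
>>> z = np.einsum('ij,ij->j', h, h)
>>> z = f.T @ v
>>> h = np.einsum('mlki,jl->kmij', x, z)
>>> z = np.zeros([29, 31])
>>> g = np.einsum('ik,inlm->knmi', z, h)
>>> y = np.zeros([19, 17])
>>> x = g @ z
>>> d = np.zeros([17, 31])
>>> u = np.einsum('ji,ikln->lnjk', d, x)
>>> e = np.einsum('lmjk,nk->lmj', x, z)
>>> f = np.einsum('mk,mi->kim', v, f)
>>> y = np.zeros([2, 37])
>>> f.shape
(19, 5, 19)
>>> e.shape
(31, 2, 5)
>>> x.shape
(31, 2, 5, 31)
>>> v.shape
(19, 19)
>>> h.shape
(29, 2, 29, 5)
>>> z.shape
(29, 31)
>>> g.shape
(31, 2, 5, 29)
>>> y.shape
(2, 37)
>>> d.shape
(17, 31)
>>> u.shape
(5, 31, 17, 2)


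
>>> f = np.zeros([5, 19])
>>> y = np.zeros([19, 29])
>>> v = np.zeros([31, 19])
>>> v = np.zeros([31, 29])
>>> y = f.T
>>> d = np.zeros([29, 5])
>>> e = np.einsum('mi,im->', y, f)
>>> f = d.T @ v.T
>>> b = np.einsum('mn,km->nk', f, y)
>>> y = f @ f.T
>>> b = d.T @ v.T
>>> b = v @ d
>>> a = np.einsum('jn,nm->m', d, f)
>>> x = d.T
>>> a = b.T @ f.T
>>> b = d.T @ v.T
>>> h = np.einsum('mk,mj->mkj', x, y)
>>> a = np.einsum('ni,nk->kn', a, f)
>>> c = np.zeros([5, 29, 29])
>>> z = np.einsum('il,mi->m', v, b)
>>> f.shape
(5, 31)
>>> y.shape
(5, 5)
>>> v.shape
(31, 29)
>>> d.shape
(29, 5)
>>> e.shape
()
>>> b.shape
(5, 31)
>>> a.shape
(31, 5)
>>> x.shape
(5, 29)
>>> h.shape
(5, 29, 5)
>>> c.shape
(5, 29, 29)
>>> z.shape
(5,)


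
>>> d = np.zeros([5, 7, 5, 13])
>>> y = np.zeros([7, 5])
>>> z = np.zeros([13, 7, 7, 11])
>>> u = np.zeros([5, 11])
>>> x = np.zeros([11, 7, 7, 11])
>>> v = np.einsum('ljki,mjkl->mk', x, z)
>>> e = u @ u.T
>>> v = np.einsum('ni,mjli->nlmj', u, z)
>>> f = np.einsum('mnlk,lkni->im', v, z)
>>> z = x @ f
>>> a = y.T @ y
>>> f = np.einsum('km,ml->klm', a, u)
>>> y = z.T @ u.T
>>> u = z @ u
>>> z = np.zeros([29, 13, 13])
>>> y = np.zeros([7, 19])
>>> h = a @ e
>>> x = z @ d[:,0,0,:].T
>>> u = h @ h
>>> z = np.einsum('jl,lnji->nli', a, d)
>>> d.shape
(5, 7, 5, 13)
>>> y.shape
(7, 19)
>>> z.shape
(7, 5, 13)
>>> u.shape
(5, 5)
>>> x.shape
(29, 13, 5)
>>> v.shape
(5, 7, 13, 7)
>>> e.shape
(5, 5)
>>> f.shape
(5, 11, 5)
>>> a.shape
(5, 5)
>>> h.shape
(5, 5)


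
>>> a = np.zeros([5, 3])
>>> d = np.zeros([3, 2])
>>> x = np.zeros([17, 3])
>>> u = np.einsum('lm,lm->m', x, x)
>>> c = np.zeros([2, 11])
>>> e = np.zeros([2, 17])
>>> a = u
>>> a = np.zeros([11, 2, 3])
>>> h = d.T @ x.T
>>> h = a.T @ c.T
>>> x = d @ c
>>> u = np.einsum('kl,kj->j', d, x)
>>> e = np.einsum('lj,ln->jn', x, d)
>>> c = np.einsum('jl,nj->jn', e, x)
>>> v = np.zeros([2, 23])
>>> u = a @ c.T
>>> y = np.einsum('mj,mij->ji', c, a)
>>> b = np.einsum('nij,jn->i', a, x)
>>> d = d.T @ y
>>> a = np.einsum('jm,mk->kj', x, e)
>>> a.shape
(2, 3)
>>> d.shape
(2, 2)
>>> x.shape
(3, 11)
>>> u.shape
(11, 2, 11)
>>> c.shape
(11, 3)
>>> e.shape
(11, 2)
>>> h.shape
(3, 2, 2)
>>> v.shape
(2, 23)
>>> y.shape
(3, 2)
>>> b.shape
(2,)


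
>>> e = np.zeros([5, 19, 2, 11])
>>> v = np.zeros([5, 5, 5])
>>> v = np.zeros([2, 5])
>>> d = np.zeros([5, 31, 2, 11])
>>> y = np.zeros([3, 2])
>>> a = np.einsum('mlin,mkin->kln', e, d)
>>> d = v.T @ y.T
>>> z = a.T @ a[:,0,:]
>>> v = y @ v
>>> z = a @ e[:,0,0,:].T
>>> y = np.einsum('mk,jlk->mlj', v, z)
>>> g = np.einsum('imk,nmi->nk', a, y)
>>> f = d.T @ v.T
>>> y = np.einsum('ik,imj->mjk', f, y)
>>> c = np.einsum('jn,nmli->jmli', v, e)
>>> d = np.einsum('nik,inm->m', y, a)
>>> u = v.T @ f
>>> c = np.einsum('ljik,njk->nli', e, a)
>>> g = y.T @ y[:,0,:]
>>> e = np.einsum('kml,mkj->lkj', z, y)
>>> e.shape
(5, 31, 3)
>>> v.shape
(3, 5)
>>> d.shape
(11,)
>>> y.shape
(19, 31, 3)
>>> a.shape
(31, 19, 11)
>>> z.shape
(31, 19, 5)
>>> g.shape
(3, 31, 3)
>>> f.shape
(3, 3)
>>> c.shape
(31, 5, 2)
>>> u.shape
(5, 3)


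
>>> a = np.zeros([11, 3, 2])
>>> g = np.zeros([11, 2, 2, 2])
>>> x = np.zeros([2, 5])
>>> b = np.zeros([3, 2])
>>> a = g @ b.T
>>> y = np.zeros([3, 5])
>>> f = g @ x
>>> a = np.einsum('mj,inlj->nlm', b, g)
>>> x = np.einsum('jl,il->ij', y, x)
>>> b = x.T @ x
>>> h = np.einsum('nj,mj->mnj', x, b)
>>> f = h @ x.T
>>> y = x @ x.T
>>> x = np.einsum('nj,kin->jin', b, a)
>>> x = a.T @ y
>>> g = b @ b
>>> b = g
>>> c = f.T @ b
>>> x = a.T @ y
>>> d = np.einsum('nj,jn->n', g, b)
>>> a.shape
(2, 2, 3)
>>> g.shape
(3, 3)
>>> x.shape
(3, 2, 2)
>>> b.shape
(3, 3)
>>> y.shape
(2, 2)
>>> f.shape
(3, 2, 2)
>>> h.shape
(3, 2, 3)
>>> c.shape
(2, 2, 3)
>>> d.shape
(3,)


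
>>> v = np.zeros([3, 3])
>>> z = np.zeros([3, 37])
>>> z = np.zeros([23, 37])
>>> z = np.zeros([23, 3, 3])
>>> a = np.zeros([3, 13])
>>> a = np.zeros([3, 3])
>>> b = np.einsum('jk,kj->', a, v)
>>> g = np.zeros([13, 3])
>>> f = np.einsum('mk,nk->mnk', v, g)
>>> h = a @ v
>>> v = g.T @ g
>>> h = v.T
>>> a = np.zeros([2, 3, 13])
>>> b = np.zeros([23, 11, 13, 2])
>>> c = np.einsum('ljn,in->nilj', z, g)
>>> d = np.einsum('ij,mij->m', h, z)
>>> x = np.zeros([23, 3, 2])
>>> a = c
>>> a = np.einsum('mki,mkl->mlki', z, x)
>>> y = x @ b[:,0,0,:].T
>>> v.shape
(3, 3)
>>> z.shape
(23, 3, 3)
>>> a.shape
(23, 2, 3, 3)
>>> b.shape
(23, 11, 13, 2)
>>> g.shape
(13, 3)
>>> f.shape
(3, 13, 3)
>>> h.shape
(3, 3)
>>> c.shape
(3, 13, 23, 3)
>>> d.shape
(23,)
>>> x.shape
(23, 3, 2)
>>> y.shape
(23, 3, 23)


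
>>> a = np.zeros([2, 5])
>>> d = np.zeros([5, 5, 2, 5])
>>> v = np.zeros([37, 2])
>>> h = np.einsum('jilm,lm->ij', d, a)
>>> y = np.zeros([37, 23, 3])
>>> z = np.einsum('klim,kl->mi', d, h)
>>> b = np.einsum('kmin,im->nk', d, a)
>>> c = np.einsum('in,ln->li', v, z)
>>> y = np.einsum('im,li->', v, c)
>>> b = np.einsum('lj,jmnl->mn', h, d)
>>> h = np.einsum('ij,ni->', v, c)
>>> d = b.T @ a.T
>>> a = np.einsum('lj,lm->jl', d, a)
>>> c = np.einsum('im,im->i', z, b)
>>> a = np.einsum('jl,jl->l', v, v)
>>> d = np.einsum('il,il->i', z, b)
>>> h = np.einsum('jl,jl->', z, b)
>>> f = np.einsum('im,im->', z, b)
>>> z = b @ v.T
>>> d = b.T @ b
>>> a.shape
(2,)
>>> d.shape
(2, 2)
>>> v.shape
(37, 2)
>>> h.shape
()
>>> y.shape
()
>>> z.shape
(5, 37)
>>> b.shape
(5, 2)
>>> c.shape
(5,)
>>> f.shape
()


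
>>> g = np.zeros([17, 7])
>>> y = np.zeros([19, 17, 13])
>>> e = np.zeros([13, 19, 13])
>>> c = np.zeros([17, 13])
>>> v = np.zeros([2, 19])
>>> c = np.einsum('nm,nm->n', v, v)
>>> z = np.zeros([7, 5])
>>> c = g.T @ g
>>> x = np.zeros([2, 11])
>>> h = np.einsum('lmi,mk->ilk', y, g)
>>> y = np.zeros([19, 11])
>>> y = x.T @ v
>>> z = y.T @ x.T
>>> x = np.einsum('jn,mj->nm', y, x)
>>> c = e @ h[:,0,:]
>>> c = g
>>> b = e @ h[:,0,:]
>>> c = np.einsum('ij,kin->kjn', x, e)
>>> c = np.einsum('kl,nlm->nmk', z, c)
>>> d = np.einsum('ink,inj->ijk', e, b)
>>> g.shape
(17, 7)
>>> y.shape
(11, 19)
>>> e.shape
(13, 19, 13)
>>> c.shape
(13, 13, 19)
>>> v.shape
(2, 19)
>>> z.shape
(19, 2)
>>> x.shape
(19, 2)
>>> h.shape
(13, 19, 7)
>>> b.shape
(13, 19, 7)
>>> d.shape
(13, 7, 13)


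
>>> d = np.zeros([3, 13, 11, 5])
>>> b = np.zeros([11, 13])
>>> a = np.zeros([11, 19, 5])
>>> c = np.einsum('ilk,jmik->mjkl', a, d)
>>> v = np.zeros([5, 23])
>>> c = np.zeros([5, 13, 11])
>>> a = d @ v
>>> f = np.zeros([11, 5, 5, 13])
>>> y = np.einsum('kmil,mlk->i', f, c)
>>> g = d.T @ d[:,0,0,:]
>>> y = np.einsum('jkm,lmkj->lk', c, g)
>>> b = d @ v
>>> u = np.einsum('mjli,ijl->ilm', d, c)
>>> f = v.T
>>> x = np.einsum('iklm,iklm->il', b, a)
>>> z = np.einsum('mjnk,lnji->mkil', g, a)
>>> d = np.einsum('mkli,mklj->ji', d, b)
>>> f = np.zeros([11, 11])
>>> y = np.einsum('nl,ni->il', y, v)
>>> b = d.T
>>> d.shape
(23, 5)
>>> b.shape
(5, 23)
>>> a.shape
(3, 13, 11, 23)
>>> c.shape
(5, 13, 11)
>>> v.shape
(5, 23)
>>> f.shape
(11, 11)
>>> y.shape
(23, 13)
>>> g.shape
(5, 11, 13, 5)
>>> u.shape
(5, 11, 3)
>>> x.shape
(3, 11)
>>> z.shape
(5, 5, 23, 3)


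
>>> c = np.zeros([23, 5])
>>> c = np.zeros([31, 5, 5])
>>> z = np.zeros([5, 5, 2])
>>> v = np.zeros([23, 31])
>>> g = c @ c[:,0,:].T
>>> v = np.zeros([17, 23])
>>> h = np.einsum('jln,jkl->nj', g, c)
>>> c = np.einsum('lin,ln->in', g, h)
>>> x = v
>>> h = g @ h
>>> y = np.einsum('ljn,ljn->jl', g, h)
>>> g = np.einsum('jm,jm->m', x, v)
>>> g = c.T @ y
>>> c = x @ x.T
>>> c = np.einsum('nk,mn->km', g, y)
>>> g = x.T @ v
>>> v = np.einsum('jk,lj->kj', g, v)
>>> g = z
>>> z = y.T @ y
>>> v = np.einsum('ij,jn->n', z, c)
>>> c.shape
(31, 5)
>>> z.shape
(31, 31)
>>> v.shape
(5,)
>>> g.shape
(5, 5, 2)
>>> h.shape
(31, 5, 31)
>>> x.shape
(17, 23)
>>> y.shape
(5, 31)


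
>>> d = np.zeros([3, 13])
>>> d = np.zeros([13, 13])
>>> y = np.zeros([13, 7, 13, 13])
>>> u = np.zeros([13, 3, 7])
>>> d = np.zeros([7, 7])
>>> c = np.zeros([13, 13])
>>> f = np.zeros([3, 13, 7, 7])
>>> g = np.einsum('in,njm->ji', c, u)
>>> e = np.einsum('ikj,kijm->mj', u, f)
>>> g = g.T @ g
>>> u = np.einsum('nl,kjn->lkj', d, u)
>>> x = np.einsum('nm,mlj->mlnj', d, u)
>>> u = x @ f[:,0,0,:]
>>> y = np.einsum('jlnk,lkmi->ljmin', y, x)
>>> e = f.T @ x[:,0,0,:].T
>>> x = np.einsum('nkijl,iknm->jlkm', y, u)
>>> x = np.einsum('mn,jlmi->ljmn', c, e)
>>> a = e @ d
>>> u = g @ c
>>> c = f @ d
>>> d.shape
(7, 7)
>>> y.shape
(7, 13, 7, 3, 13)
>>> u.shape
(13, 13)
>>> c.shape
(3, 13, 7, 7)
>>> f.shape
(3, 13, 7, 7)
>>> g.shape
(13, 13)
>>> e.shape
(7, 7, 13, 7)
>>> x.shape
(7, 7, 13, 13)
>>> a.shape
(7, 7, 13, 7)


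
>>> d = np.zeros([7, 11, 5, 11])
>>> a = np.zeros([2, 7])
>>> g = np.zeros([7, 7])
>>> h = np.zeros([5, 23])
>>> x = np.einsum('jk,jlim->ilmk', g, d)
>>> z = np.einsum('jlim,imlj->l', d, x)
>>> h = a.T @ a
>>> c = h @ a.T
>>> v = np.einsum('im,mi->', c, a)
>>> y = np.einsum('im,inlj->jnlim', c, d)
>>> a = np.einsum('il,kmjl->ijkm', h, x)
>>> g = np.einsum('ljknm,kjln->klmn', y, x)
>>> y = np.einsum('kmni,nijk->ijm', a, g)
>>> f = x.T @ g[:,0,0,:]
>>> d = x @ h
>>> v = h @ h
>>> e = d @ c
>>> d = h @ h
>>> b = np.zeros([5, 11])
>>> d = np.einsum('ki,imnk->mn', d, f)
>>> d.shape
(11, 11)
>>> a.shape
(7, 11, 5, 11)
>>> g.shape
(5, 11, 2, 7)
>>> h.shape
(7, 7)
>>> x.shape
(5, 11, 11, 7)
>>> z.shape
(11,)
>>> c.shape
(7, 2)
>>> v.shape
(7, 7)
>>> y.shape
(11, 2, 11)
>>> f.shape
(7, 11, 11, 7)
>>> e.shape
(5, 11, 11, 2)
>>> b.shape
(5, 11)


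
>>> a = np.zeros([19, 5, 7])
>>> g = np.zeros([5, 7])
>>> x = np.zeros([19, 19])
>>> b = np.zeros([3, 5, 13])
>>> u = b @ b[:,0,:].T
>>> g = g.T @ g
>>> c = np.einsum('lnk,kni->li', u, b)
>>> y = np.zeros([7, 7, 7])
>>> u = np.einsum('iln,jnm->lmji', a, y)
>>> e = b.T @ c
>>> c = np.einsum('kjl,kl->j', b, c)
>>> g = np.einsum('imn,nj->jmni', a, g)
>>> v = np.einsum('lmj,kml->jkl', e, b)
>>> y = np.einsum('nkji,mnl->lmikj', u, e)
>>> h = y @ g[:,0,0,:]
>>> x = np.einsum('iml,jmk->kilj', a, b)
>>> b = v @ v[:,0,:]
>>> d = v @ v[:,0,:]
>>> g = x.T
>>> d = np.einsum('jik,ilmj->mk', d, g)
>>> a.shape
(19, 5, 7)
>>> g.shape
(3, 7, 19, 13)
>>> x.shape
(13, 19, 7, 3)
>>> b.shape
(13, 3, 13)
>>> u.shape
(5, 7, 7, 19)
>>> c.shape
(5,)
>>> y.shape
(13, 13, 19, 7, 7)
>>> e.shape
(13, 5, 13)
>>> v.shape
(13, 3, 13)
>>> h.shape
(13, 13, 19, 7, 19)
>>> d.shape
(19, 13)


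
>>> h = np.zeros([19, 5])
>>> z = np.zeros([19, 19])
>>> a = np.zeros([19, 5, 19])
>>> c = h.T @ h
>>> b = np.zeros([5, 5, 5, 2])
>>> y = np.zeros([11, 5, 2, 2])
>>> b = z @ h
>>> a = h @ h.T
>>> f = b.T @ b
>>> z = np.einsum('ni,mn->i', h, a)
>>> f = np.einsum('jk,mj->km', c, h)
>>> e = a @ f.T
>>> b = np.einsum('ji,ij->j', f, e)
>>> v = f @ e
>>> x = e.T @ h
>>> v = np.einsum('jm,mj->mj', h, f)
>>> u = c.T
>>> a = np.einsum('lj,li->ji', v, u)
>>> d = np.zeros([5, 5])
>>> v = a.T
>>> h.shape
(19, 5)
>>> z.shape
(5,)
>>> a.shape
(19, 5)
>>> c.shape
(5, 5)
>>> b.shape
(5,)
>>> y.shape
(11, 5, 2, 2)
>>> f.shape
(5, 19)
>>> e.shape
(19, 5)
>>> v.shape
(5, 19)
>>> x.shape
(5, 5)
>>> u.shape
(5, 5)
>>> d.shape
(5, 5)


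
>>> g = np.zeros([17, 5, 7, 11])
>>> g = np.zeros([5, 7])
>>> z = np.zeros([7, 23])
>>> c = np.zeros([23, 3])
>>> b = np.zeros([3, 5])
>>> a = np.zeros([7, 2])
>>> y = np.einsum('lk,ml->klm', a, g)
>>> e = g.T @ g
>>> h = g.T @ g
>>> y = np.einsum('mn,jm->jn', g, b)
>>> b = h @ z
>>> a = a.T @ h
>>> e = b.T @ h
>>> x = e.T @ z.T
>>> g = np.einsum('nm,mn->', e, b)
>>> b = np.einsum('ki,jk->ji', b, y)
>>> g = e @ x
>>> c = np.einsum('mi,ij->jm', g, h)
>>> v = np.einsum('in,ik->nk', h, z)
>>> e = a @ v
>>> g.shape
(23, 7)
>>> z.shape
(7, 23)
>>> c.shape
(7, 23)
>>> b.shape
(3, 23)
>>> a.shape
(2, 7)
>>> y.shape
(3, 7)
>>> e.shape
(2, 23)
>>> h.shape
(7, 7)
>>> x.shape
(7, 7)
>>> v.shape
(7, 23)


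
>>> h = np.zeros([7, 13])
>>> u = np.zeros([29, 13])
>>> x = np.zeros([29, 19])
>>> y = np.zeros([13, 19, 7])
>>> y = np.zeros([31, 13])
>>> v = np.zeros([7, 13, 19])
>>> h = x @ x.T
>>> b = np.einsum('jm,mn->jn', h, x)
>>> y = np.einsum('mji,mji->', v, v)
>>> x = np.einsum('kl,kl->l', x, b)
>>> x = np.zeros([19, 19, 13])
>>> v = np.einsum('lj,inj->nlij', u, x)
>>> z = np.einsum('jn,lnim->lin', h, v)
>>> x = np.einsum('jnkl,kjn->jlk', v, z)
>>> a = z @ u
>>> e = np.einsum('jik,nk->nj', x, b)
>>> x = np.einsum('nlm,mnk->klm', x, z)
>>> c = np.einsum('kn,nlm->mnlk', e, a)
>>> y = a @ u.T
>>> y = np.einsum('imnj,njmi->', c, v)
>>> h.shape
(29, 29)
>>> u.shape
(29, 13)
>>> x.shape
(29, 13, 19)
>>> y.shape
()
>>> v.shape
(19, 29, 19, 13)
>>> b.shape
(29, 19)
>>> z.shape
(19, 19, 29)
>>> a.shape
(19, 19, 13)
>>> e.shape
(29, 19)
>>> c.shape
(13, 19, 19, 29)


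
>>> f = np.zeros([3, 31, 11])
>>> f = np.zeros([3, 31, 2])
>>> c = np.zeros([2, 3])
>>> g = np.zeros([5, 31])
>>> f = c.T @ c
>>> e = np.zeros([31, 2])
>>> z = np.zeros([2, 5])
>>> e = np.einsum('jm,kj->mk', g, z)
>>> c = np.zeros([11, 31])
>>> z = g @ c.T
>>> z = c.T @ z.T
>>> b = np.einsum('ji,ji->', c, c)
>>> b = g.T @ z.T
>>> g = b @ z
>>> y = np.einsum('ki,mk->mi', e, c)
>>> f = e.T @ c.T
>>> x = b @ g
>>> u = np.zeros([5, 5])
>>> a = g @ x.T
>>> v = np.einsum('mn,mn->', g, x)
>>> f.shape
(2, 11)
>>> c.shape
(11, 31)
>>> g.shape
(31, 5)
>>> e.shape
(31, 2)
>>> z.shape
(31, 5)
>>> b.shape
(31, 31)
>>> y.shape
(11, 2)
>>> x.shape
(31, 5)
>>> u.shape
(5, 5)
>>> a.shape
(31, 31)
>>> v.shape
()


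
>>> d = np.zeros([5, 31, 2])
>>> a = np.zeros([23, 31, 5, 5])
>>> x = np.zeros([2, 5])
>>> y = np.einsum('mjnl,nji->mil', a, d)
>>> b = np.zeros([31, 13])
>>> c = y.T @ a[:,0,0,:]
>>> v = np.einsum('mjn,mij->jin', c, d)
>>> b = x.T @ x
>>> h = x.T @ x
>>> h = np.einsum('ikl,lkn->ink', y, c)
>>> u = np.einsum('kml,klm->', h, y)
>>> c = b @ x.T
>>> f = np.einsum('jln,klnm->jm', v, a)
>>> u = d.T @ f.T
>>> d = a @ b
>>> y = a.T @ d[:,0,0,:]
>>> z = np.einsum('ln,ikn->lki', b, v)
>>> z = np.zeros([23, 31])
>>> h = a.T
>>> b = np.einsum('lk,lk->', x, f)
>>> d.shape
(23, 31, 5, 5)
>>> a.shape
(23, 31, 5, 5)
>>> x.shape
(2, 5)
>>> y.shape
(5, 5, 31, 5)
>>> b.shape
()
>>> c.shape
(5, 2)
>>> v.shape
(2, 31, 5)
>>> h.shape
(5, 5, 31, 23)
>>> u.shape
(2, 31, 2)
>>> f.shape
(2, 5)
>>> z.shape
(23, 31)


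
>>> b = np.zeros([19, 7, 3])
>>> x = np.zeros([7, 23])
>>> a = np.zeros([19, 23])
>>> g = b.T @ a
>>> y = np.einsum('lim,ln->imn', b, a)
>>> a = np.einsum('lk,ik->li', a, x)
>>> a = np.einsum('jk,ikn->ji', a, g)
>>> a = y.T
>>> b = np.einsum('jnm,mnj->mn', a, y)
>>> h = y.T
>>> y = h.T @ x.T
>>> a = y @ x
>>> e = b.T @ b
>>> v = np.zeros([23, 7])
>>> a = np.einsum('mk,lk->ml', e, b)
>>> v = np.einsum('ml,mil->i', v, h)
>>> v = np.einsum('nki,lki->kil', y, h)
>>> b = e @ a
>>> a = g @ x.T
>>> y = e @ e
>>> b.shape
(3, 7)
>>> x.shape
(7, 23)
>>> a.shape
(3, 7, 7)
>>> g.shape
(3, 7, 23)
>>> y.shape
(3, 3)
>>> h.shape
(23, 3, 7)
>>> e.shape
(3, 3)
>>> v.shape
(3, 7, 23)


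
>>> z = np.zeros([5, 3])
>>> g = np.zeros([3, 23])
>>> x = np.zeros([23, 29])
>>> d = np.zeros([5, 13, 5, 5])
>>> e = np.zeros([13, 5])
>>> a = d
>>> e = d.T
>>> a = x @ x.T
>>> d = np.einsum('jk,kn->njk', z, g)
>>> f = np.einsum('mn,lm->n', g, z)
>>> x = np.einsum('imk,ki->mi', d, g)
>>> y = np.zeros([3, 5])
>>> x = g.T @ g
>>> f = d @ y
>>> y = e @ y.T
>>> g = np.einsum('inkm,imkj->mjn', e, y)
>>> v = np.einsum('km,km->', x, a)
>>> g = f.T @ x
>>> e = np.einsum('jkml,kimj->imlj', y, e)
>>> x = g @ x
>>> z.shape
(5, 3)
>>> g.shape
(5, 5, 23)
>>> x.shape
(5, 5, 23)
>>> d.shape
(23, 5, 3)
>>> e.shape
(5, 13, 3, 5)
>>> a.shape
(23, 23)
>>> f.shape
(23, 5, 5)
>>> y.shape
(5, 5, 13, 3)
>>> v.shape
()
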